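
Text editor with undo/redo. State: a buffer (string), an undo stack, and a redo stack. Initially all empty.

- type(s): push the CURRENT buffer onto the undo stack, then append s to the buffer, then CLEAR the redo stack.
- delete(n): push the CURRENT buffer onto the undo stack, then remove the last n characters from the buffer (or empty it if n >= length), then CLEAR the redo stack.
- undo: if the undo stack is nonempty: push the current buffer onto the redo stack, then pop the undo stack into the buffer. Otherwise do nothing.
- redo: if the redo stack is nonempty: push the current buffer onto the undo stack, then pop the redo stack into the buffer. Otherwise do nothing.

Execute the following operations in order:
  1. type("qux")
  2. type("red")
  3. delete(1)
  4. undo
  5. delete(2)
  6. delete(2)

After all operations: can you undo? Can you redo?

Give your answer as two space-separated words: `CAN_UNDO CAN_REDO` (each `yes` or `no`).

Answer: yes no

Derivation:
After op 1 (type): buf='qux' undo_depth=1 redo_depth=0
After op 2 (type): buf='quxred' undo_depth=2 redo_depth=0
After op 3 (delete): buf='quxre' undo_depth=3 redo_depth=0
After op 4 (undo): buf='quxred' undo_depth=2 redo_depth=1
After op 5 (delete): buf='quxr' undo_depth=3 redo_depth=0
After op 6 (delete): buf='qu' undo_depth=4 redo_depth=0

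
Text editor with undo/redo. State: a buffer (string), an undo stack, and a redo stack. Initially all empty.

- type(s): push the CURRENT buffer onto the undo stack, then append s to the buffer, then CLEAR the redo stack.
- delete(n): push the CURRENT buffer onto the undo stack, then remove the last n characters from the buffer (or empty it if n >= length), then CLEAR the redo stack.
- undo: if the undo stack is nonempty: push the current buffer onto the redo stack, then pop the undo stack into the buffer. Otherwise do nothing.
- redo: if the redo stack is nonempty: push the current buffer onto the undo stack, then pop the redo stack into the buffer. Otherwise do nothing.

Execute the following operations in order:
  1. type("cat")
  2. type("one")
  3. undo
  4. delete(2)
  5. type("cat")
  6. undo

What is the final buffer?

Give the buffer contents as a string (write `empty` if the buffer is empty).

After op 1 (type): buf='cat' undo_depth=1 redo_depth=0
After op 2 (type): buf='catone' undo_depth=2 redo_depth=0
After op 3 (undo): buf='cat' undo_depth=1 redo_depth=1
After op 4 (delete): buf='c' undo_depth=2 redo_depth=0
After op 5 (type): buf='ccat' undo_depth=3 redo_depth=0
After op 6 (undo): buf='c' undo_depth=2 redo_depth=1

Answer: c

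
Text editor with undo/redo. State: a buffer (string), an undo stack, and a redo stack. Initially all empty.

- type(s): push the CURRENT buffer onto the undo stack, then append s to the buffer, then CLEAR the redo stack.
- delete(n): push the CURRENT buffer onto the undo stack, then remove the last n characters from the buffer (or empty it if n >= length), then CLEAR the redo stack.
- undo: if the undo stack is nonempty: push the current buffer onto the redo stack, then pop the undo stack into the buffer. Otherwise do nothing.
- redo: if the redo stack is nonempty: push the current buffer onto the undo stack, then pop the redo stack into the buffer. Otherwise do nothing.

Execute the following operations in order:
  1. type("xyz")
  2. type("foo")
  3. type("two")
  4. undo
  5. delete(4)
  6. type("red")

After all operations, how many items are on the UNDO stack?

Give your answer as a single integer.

After op 1 (type): buf='xyz' undo_depth=1 redo_depth=0
After op 2 (type): buf='xyzfoo' undo_depth=2 redo_depth=0
After op 3 (type): buf='xyzfootwo' undo_depth=3 redo_depth=0
After op 4 (undo): buf='xyzfoo' undo_depth=2 redo_depth=1
After op 5 (delete): buf='xy' undo_depth=3 redo_depth=0
After op 6 (type): buf='xyred' undo_depth=4 redo_depth=0

Answer: 4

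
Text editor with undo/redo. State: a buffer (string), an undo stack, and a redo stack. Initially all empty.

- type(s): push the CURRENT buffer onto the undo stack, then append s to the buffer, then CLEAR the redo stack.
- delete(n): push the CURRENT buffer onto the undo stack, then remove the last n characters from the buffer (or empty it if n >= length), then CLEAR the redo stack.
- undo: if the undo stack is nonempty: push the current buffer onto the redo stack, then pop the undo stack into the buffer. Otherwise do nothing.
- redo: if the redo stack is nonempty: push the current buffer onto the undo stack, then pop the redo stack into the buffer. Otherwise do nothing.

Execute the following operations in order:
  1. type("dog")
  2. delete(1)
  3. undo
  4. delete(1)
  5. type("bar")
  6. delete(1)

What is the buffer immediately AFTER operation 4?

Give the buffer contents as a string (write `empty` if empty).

Answer: do

Derivation:
After op 1 (type): buf='dog' undo_depth=1 redo_depth=0
After op 2 (delete): buf='do' undo_depth=2 redo_depth=0
After op 3 (undo): buf='dog' undo_depth=1 redo_depth=1
After op 4 (delete): buf='do' undo_depth=2 redo_depth=0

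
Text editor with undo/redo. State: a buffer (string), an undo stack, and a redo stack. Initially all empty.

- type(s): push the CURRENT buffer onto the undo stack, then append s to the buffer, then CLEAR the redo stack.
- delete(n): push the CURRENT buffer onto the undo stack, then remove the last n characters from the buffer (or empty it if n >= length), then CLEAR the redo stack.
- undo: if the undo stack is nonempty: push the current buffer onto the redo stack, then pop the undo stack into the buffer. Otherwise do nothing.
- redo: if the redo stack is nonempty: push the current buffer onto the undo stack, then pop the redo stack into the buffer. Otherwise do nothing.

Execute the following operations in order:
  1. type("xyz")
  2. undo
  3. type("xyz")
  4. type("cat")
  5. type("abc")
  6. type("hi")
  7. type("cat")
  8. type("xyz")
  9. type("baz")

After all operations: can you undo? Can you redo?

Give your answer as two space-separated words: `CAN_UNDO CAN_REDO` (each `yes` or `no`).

Answer: yes no

Derivation:
After op 1 (type): buf='xyz' undo_depth=1 redo_depth=0
After op 2 (undo): buf='(empty)' undo_depth=0 redo_depth=1
After op 3 (type): buf='xyz' undo_depth=1 redo_depth=0
After op 4 (type): buf='xyzcat' undo_depth=2 redo_depth=0
After op 5 (type): buf='xyzcatabc' undo_depth=3 redo_depth=0
After op 6 (type): buf='xyzcatabchi' undo_depth=4 redo_depth=0
After op 7 (type): buf='xyzcatabchicat' undo_depth=5 redo_depth=0
After op 8 (type): buf='xyzcatabchicatxyz' undo_depth=6 redo_depth=0
After op 9 (type): buf='xyzcatabchicatxyzbaz' undo_depth=7 redo_depth=0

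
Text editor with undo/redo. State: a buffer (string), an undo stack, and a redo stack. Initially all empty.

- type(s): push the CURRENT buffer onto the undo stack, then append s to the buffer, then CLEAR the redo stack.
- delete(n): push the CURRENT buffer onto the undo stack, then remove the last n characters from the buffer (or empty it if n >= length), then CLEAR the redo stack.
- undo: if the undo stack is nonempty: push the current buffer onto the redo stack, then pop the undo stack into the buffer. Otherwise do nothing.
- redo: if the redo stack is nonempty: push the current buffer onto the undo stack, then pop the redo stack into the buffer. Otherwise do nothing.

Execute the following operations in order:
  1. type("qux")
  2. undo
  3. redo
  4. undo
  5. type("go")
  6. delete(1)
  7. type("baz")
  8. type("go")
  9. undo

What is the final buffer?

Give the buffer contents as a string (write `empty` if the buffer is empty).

After op 1 (type): buf='qux' undo_depth=1 redo_depth=0
After op 2 (undo): buf='(empty)' undo_depth=0 redo_depth=1
After op 3 (redo): buf='qux' undo_depth=1 redo_depth=0
After op 4 (undo): buf='(empty)' undo_depth=0 redo_depth=1
After op 5 (type): buf='go' undo_depth=1 redo_depth=0
After op 6 (delete): buf='g' undo_depth=2 redo_depth=0
After op 7 (type): buf='gbaz' undo_depth=3 redo_depth=0
After op 8 (type): buf='gbazgo' undo_depth=4 redo_depth=0
After op 9 (undo): buf='gbaz' undo_depth=3 redo_depth=1

Answer: gbaz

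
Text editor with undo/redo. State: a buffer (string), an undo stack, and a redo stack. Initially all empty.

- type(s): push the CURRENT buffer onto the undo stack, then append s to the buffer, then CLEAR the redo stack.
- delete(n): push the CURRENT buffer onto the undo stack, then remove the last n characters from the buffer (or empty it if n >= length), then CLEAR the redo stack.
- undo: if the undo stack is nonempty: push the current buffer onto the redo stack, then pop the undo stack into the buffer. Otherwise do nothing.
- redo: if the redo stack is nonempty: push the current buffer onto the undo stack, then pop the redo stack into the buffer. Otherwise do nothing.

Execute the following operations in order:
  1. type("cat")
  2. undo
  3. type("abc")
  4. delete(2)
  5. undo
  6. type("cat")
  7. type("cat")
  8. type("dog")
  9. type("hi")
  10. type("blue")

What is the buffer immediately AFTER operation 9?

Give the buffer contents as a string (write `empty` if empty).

After op 1 (type): buf='cat' undo_depth=1 redo_depth=0
After op 2 (undo): buf='(empty)' undo_depth=0 redo_depth=1
After op 3 (type): buf='abc' undo_depth=1 redo_depth=0
After op 4 (delete): buf='a' undo_depth=2 redo_depth=0
After op 5 (undo): buf='abc' undo_depth=1 redo_depth=1
After op 6 (type): buf='abccat' undo_depth=2 redo_depth=0
After op 7 (type): buf='abccatcat' undo_depth=3 redo_depth=0
After op 8 (type): buf='abccatcatdog' undo_depth=4 redo_depth=0
After op 9 (type): buf='abccatcatdoghi' undo_depth=5 redo_depth=0

Answer: abccatcatdoghi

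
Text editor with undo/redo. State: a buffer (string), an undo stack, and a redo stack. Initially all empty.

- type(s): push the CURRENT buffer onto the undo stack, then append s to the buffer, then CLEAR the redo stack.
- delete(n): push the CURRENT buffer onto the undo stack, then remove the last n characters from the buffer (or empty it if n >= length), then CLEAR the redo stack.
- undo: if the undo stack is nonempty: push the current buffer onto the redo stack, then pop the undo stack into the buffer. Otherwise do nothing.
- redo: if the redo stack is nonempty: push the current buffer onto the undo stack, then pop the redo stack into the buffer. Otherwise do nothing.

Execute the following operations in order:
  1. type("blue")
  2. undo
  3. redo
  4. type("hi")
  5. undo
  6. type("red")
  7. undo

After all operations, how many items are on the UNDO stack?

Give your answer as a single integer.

Answer: 1

Derivation:
After op 1 (type): buf='blue' undo_depth=1 redo_depth=0
After op 2 (undo): buf='(empty)' undo_depth=0 redo_depth=1
After op 3 (redo): buf='blue' undo_depth=1 redo_depth=0
After op 4 (type): buf='bluehi' undo_depth=2 redo_depth=0
After op 5 (undo): buf='blue' undo_depth=1 redo_depth=1
After op 6 (type): buf='bluered' undo_depth=2 redo_depth=0
After op 7 (undo): buf='blue' undo_depth=1 redo_depth=1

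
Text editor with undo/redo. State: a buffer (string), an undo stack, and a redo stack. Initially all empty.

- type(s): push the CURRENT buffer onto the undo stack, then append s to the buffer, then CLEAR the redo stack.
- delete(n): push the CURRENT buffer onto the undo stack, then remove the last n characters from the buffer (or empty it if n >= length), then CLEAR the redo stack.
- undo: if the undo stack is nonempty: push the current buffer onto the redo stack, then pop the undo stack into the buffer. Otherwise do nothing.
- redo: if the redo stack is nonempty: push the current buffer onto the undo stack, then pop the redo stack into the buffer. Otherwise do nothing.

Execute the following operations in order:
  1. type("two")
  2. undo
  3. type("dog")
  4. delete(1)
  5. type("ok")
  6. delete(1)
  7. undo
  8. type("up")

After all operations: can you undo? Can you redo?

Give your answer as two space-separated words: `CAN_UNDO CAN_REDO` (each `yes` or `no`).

After op 1 (type): buf='two' undo_depth=1 redo_depth=0
After op 2 (undo): buf='(empty)' undo_depth=0 redo_depth=1
After op 3 (type): buf='dog' undo_depth=1 redo_depth=0
After op 4 (delete): buf='do' undo_depth=2 redo_depth=0
After op 5 (type): buf='dook' undo_depth=3 redo_depth=0
After op 6 (delete): buf='doo' undo_depth=4 redo_depth=0
After op 7 (undo): buf='dook' undo_depth=3 redo_depth=1
After op 8 (type): buf='dookup' undo_depth=4 redo_depth=0

Answer: yes no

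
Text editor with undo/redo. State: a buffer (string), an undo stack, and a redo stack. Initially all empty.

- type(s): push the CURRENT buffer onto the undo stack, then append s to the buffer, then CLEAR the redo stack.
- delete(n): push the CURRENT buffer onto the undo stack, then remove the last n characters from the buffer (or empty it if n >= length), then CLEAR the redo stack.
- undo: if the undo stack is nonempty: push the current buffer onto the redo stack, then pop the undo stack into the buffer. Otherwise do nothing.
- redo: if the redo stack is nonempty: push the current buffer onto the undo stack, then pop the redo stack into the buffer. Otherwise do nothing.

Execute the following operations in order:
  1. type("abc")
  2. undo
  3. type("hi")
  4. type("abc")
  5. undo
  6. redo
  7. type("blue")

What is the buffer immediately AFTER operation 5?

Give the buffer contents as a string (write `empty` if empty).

Answer: hi

Derivation:
After op 1 (type): buf='abc' undo_depth=1 redo_depth=0
After op 2 (undo): buf='(empty)' undo_depth=0 redo_depth=1
After op 3 (type): buf='hi' undo_depth=1 redo_depth=0
After op 4 (type): buf='hiabc' undo_depth=2 redo_depth=0
After op 5 (undo): buf='hi' undo_depth=1 redo_depth=1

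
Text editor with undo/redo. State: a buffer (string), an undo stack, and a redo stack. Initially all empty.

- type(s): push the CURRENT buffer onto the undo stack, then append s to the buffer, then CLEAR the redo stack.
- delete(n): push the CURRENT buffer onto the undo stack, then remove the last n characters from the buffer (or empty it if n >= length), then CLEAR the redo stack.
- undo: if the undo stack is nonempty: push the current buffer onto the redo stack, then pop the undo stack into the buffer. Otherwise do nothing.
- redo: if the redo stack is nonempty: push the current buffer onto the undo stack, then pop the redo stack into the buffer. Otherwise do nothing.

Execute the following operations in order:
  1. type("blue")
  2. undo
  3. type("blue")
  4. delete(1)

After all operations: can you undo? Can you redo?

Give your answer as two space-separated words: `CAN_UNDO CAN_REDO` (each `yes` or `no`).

Answer: yes no

Derivation:
After op 1 (type): buf='blue' undo_depth=1 redo_depth=0
After op 2 (undo): buf='(empty)' undo_depth=0 redo_depth=1
After op 3 (type): buf='blue' undo_depth=1 redo_depth=0
After op 4 (delete): buf='blu' undo_depth=2 redo_depth=0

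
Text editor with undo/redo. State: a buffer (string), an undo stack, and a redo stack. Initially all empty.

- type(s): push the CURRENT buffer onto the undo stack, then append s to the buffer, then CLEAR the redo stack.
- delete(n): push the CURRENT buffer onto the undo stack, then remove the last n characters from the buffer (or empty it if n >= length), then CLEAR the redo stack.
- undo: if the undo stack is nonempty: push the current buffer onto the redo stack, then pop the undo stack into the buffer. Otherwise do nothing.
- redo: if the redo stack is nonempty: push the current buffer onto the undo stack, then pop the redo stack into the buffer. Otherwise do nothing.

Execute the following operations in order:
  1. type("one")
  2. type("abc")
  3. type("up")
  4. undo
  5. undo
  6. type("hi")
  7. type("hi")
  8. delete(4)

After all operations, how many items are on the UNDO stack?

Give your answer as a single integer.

Answer: 4

Derivation:
After op 1 (type): buf='one' undo_depth=1 redo_depth=0
After op 2 (type): buf='oneabc' undo_depth=2 redo_depth=0
After op 3 (type): buf='oneabcup' undo_depth=3 redo_depth=0
After op 4 (undo): buf='oneabc' undo_depth=2 redo_depth=1
After op 5 (undo): buf='one' undo_depth=1 redo_depth=2
After op 6 (type): buf='onehi' undo_depth=2 redo_depth=0
After op 7 (type): buf='onehihi' undo_depth=3 redo_depth=0
After op 8 (delete): buf='one' undo_depth=4 redo_depth=0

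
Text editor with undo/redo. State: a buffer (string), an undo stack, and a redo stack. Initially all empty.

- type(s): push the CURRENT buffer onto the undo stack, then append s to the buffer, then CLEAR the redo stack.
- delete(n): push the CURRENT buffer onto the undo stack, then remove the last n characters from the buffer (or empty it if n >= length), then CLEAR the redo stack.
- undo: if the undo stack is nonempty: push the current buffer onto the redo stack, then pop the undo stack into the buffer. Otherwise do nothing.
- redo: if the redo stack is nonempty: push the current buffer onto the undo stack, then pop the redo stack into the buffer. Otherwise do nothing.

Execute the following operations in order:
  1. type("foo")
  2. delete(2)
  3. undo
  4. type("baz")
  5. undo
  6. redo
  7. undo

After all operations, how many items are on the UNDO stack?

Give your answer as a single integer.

Answer: 1

Derivation:
After op 1 (type): buf='foo' undo_depth=1 redo_depth=0
After op 2 (delete): buf='f' undo_depth=2 redo_depth=0
After op 3 (undo): buf='foo' undo_depth=1 redo_depth=1
After op 4 (type): buf='foobaz' undo_depth=2 redo_depth=0
After op 5 (undo): buf='foo' undo_depth=1 redo_depth=1
After op 6 (redo): buf='foobaz' undo_depth=2 redo_depth=0
After op 7 (undo): buf='foo' undo_depth=1 redo_depth=1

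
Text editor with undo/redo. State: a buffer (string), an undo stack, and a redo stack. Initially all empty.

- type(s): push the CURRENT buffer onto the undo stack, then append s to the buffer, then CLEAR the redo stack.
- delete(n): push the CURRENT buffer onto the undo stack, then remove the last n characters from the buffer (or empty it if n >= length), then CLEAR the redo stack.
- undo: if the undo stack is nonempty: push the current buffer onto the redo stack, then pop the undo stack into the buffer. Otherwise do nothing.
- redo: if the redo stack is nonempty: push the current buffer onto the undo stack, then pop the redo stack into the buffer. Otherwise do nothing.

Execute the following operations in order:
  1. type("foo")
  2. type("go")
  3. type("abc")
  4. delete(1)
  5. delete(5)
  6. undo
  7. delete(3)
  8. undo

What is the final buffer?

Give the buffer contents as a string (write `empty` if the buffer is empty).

Answer: foogoab

Derivation:
After op 1 (type): buf='foo' undo_depth=1 redo_depth=0
After op 2 (type): buf='foogo' undo_depth=2 redo_depth=0
After op 3 (type): buf='foogoabc' undo_depth=3 redo_depth=0
After op 4 (delete): buf='foogoab' undo_depth=4 redo_depth=0
After op 5 (delete): buf='fo' undo_depth=5 redo_depth=0
After op 6 (undo): buf='foogoab' undo_depth=4 redo_depth=1
After op 7 (delete): buf='foog' undo_depth=5 redo_depth=0
After op 8 (undo): buf='foogoab' undo_depth=4 redo_depth=1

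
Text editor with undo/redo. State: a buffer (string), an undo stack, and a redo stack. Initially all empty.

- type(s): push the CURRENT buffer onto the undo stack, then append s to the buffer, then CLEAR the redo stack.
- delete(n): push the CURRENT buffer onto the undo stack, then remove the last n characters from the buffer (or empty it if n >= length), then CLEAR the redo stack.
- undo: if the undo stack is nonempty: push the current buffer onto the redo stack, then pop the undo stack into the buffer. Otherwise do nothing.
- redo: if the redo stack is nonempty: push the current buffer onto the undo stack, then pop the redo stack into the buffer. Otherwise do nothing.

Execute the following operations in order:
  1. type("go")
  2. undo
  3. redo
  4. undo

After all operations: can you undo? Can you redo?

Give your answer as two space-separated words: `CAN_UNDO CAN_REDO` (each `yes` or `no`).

After op 1 (type): buf='go' undo_depth=1 redo_depth=0
After op 2 (undo): buf='(empty)' undo_depth=0 redo_depth=1
After op 3 (redo): buf='go' undo_depth=1 redo_depth=0
After op 4 (undo): buf='(empty)' undo_depth=0 redo_depth=1

Answer: no yes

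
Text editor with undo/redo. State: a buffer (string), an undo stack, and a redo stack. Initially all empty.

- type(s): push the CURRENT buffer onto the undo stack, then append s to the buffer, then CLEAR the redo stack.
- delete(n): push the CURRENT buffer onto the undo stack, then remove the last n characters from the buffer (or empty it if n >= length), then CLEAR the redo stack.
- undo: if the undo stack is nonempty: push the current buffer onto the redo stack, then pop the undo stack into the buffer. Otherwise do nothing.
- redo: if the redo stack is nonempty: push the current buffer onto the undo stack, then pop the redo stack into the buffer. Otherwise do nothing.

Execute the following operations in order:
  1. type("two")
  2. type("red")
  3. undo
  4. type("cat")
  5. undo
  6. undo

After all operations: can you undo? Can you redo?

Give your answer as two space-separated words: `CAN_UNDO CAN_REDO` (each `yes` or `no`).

Answer: no yes

Derivation:
After op 1 (type): buf='two' undo_depth=1 redo_depth=0
After op 2 (type): buf='twored' undo_depth=2 redo_depth=0
After op 3 (undo): buf='two' undo_depth=1 redo_depth=1
After op 4 (type): buf='twocat' undo_depth=2 redo_depth=0
After op 5 (undo): buf='two' undo_depth=1 redo_depth=1
After op 6 (undo): buf='(empty)' undo_depth=0 redo_depth=2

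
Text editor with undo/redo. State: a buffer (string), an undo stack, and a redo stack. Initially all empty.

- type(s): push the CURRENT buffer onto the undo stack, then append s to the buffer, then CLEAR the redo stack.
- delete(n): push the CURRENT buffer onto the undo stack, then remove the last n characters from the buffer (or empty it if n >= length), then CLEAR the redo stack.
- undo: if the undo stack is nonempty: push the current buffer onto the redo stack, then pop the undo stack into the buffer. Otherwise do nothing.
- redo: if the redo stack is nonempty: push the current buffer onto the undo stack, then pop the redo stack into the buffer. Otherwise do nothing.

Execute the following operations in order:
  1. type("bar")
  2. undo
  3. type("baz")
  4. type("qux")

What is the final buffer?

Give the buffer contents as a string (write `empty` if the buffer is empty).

Answer: bazqux

Derivation:
After op 1 (type): buf='bar' undo_depth=1 redo_depth=0
After op 2 (undo): buf='(empty)' undo_depth=0 redo_depth=1
After op 3 (type): buf='baz' undo_depth=1 redo_depth=0
After op 4 (type): buf='bazqux' undo_depth=2 redo_depth=0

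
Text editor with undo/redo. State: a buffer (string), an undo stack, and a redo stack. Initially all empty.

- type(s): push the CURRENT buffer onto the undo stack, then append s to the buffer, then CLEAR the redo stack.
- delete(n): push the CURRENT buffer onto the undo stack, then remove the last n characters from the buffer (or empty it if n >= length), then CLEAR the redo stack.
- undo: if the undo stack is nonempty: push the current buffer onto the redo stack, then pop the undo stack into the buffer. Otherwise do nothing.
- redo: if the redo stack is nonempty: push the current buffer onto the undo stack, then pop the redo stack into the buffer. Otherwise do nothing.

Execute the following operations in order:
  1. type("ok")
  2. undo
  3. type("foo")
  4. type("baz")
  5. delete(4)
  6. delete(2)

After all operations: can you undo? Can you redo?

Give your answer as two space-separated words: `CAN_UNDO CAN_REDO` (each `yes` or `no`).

Answer: yes no

Derivation:
After op 1 (type): buf='ok' undo_depth=1 redo_depth=0
After op 2 (undo): buf='(empty)' undo_depth=0 redo_depth=1
After op 3 (type): buf='foo' undo_depth=1 redo_depth=0
After op 4 (type): buf='foobaz' undo_depth=2 redo_depth=0
After op 5 (delete): buf='fo' undo_depth=3 redo_depth=0
After op 6 (delete): buf='(empty)' undo_depth=4 redo_depth=0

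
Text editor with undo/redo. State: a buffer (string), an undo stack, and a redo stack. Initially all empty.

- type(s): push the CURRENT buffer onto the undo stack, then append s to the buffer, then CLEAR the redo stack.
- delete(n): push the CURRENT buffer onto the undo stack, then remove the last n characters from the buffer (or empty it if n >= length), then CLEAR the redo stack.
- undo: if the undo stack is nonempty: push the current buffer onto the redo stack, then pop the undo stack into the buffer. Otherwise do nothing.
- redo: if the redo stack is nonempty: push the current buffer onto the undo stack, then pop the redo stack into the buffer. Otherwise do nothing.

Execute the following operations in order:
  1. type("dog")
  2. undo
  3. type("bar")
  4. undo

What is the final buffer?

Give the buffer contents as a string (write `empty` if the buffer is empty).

After op 1 (type): buf='dog' undo_depth=1 redo_depth=0
After op 2 (undo): buf='(empty)' undo_depth=0 redo_depth=1
After op 3 (type): buf='bar' undo_depth=1 redo_depth=0
After op 4 (undo): buf='(empty)' undo_depth=0 redo_depth=1

Answer: empty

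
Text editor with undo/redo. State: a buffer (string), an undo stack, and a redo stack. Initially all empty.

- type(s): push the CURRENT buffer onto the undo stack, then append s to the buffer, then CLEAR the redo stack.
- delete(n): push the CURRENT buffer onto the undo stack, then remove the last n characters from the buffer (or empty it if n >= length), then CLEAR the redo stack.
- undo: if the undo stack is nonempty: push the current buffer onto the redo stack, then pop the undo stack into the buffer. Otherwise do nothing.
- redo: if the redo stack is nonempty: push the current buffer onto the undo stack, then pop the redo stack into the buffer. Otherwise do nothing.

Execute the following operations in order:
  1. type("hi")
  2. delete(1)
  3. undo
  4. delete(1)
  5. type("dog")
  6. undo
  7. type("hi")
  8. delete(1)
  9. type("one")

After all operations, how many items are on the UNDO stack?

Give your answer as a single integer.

Answer: 5

Derivation:
After op 1 (type): buf='hi' undo_depth=1 redo_depth=0
After op 2 (delete): buf='h' undo_depth=2 redo_depth=0
After op 3 (undo): buf='hi' undo_depth=1 redo_depth=1
After op 4 (delete): buf='h' undo_depth=2 redo_depth=0
After op 5 (type): buf='hdog' undo_depth=3 redo_depth=0
After op 6 (undo): buf='h' undo_depth=2 redo_depth=1
After op 7 (type): buf='hhi' undo_depth=3 redo_depth=0
After op 8 (delete): buf='hh' undo_depth=4 redo_depth=0
After op 9 (type): buf='hhone' undo_depth=5 redo_depth=0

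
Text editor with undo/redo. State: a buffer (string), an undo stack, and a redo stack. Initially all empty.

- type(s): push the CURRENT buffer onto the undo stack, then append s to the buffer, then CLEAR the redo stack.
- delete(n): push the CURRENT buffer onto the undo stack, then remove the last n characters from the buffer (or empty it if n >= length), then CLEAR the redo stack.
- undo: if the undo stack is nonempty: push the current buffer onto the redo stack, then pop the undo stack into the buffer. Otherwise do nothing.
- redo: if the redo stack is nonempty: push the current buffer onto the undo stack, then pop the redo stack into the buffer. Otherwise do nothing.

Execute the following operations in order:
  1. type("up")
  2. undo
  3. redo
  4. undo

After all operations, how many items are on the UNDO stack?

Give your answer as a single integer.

Answer: 0

Derivation:
After op 1 (type): buf='up' undo_depth=1 redo_depth=0
After op 2 (undo): buf='(empty)' undo_depth=0 redo_depth=1
After op 3 (redo): buf='up' undo_depth=1 redo_depth=0
After op 4 (undo): buf='(empty)' undo_depth=0 redo_depth=1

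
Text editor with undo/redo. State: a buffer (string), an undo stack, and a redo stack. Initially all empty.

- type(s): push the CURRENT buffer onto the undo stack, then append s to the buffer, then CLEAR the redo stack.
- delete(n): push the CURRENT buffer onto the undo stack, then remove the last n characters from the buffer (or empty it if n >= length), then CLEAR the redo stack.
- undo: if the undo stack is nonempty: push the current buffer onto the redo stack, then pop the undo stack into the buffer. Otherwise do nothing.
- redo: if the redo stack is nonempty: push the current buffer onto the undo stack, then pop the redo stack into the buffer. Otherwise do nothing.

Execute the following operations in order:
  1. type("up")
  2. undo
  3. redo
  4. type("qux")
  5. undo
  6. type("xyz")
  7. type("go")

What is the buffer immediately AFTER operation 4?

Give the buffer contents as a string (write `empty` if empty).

Answer: upqux

Derivation:
After op 1 (type): buf='up' undo_depth=1 redo_depth=0
After op 2 (undo): buf='(empty)' undo_depth=0 redo_depth=1
After op 3 (redo): buf='up' undo_depth=1 redo_depth=0
After op 4 (type): buf='upqux' undo_depth=2 redo_depth=0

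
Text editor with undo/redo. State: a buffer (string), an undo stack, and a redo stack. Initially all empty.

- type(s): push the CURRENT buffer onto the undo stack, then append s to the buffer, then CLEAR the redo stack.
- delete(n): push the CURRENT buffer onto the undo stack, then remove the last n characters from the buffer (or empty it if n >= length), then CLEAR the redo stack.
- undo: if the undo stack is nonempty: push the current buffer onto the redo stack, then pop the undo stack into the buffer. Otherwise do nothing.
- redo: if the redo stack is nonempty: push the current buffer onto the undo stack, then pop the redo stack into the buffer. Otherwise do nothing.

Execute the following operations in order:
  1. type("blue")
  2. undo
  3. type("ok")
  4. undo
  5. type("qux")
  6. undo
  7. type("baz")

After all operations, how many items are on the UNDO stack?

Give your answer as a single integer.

After op 1 (type): buf='blue' undo_depth=1 redo_depth=0
After op 2 (undo): buf='(empty)' undo_depth=0 redo_depth=1
After op 3 (type): buf='ok' undo_depth=1 redo_depth=0
After op 4 (undo): buf='(empty)' undo_depth=0 redo_depth=1
After op 5 (type): buf='qux' undo_depth=1 redo_depth=0
After op 6 (undo): buf='(empty)' undo_depth=0 redo_depth=1
After op 7 (type): buf='baz' undo_depth=1 redo_depth=0

Answer: 1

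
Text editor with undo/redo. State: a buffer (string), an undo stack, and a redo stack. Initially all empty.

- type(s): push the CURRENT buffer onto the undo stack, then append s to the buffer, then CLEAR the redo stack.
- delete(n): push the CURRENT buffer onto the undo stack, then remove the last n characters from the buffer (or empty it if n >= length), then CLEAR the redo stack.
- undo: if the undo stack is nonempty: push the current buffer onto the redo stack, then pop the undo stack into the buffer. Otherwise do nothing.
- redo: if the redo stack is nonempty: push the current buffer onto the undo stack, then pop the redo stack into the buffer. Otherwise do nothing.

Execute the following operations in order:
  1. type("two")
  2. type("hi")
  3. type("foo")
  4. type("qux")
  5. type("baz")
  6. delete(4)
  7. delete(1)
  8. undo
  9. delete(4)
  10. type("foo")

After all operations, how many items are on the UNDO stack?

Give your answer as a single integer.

Answer: 8

Derivation:
After op 1 (type): buf='two' undo_depth=1 redo_depth=0
After op 2 (type): buf='twohi' undo_depth=2 redo_depth=0
After op 3 (type): buf='twohifoo' undo_depth=3 redo_depth=0
After op 4 (type): buf='twohifooqux' undo_depth=4 redo_depth=0
After op 5 (type): buf='twohifooquxbaz' undo_depth=5 redo_depth=0
After op 6 (delete): buf='twohifooqu' undo_depth=6 redo_depth=0
After op 7 (delete): buf='twohifooq' undo_depth=7 redo_depth=0
After op 8 (undo): buf='twohifooqu' undo_depth=6 redo_depth=1
After op 9 (delete): buf='twohif' undo_depth=7 redo_depth=0
After op 10 (type): buf='twohiffoo' undo_depth=8 redo_depth=0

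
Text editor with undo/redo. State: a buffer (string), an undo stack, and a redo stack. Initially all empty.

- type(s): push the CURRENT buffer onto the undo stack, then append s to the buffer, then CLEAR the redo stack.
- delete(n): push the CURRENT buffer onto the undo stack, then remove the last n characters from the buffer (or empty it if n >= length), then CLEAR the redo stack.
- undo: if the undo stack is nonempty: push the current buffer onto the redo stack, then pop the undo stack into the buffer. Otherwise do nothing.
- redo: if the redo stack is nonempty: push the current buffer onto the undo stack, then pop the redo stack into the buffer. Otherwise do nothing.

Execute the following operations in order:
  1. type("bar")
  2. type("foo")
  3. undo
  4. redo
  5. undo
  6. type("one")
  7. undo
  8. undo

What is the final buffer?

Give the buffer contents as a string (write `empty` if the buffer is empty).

After op 1 (type): buf='bar' undo_depth=1 redo_depth=0
After op 2 (type): buf='barfoo' undo_depth=2 redo_depth=0
After op 3 (undo): buf='bar' undo_depth=1 redo_depth=1
After op 4 (redo): buf='barfoo' undo_depth=2 redo_depth=0
After op 5 (undo): buf='bar' undo_depth=1 redo_depth=1
After op 6 (type): buf='barone' undo_depth=2 redo_depth=0
After op 7 (undo): buf='bar' undo_depth=1 redo_depth=1
After op 8 (undo): buf='(empty)' undo_depth=0 redo_depth=2

Answer: empty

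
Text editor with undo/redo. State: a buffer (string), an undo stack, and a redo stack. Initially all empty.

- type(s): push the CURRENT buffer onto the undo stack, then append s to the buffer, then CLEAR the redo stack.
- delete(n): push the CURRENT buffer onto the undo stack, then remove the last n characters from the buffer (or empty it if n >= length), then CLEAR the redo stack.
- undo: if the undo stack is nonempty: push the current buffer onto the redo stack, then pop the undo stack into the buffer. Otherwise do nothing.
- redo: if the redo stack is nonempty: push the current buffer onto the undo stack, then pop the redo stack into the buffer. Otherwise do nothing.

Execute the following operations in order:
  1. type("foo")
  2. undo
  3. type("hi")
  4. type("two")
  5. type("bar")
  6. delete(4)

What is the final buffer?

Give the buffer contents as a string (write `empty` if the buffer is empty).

Answer: hitw

Derivation:
After op 1 (type): buf='foo' undo_depth=1 redo_depth=0
After op 2 (undo): buf='(empty)' undo_depth=0 redo_depth=1
After op 3 (type): buf='hi' undo_depth=1 redo_depth=0
After op 4 (type): buf='hitwo' undo_depth=2 redo_depth=0
After op 5 (type): buf='hitwobar' undo_depth=3 redo_depth=0
After op 6 (delete): buf='hitw' undo_depth=4 redo_depth=0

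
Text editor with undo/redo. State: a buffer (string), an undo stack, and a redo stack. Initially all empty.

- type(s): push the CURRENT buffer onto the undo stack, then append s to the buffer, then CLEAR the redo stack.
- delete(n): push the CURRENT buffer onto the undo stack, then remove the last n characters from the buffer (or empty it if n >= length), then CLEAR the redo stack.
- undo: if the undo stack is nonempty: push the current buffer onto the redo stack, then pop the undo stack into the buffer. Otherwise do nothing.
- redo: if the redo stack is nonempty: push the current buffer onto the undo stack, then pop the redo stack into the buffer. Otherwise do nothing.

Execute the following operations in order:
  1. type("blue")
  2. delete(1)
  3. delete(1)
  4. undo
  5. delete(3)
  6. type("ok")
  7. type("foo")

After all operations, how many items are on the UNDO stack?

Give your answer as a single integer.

Answer: 5

Derivation:
After op 1 (type): buf='blue' undo_depth=1 redo_depth=0
After op 2 (delete): buf='blu' undo_depth=2 redo_depth=0
After op 3 (delete): buf='bl' undo_depth=3 redo_depth=0
After op 4 (undo): buf='blu' undo_depth=2 redo_depth=1
After op 5 (delete): buf='(empty)' undo_depth=3 redo_depth=0
After op 6 (type): buf='ok' undo_depth=4 redo_depth=0
After op 7 (type): buf='okfoo' undo_depth=5 redo_depth=0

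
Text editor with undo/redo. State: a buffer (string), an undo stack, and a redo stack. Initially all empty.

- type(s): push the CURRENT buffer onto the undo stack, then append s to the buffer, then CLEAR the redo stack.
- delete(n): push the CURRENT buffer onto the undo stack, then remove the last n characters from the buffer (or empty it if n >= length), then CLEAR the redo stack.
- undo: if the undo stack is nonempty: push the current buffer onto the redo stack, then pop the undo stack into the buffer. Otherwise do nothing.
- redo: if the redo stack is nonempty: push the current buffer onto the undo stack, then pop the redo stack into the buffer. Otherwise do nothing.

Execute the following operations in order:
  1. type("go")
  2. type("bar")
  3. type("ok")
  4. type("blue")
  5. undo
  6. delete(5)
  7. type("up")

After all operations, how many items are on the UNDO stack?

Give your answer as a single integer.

After op 1 (type): buf='go' undo_depth=1 redo_depth=0
After op 2 (type): buf='gobar' undo_depth=2 redo_depth=0
After op 3 (type): buf='gobarok' undo_depth=3 redo_depth=0
After op 4 (type): buf='gobarokblue' undo_depth=4 redo_depth=0
After op 5 (undo): buf='gobarok' undo_depth=3 redo_depth=1
After op 6 (delete): buf='go' undo_depth=4 redo_depth=0
After op 7 (type): buf='goup' undo_depth=5 redo_depth=0

Answer: 5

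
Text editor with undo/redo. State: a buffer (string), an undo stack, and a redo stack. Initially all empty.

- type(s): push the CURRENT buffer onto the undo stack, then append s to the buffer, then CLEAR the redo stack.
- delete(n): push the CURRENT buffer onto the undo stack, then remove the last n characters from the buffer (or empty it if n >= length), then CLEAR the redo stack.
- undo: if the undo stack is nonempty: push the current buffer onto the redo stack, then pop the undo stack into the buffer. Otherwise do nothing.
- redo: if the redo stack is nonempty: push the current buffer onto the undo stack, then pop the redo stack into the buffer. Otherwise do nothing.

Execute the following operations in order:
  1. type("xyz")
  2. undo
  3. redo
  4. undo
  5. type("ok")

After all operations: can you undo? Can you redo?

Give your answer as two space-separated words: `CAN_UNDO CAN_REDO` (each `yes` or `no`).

After op 1 (type): buf='xyz' undo_depth=1 redo_depth=0
After op 2 (undo): buf='(empty)' undo_depth=0 redo_depth=1
After op 3 (redo): buf='xyz' undo_depth=1 redo_depth=0
After op 4 (undo): buf='(empty)' undo_depth=0 redo_depth=1
After op 5 (type): buf='ok' undo_depth=1 redo_depth=0

Answer: yes no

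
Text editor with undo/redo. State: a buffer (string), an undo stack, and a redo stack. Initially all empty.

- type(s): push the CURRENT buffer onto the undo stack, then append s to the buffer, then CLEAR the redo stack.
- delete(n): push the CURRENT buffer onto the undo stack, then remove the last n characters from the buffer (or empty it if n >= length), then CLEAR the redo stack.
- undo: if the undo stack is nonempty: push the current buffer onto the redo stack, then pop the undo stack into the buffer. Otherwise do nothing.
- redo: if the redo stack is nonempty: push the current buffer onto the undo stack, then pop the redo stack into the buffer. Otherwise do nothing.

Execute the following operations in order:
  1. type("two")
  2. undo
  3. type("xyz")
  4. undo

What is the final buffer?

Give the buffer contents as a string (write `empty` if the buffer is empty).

Answer: empty

Derivation:
After op 1 (type): buf='two' undo_depth=1 redo_depth=0
After op 2 (undo): buf='(empty)' undo_depth=0 redo_depth=1
After op 3 (type): buf='xyz' undo_depth=1 redo_depth=0
After op 4 (undo): buf='(empty)' undo_depth=0 redo_depth=1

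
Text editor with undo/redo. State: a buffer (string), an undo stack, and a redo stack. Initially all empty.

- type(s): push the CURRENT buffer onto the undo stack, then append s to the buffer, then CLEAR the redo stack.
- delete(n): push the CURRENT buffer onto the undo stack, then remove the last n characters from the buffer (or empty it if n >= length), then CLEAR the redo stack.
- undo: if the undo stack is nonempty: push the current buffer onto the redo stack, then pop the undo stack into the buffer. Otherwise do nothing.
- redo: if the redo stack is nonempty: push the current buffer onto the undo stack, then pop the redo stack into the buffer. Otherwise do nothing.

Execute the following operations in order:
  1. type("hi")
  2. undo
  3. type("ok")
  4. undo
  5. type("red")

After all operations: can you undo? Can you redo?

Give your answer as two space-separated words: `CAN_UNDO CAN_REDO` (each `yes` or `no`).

After op 1 (type): buf='hi' undo_depth=1 redo_depth=0
After op 2 (undo): buf='(empty)' undo_depth=0 redo_depth=1
After op 3 (type): buf='ok' undo_depth=1 redo_depth=0
After op 4 (undo): buf='(empty)' undo_depth=0 redo_depth=1
After op 5 (type): buf='red' undo_depth=1 redo_depth=0

Answer: yes no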